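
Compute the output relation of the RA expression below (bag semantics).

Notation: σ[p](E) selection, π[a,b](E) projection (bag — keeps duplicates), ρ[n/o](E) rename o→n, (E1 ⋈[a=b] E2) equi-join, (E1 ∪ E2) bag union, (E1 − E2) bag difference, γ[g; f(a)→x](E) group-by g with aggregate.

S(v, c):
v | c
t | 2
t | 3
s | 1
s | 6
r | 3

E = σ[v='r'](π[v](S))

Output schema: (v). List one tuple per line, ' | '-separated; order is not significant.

Row counts bottom-up:
  S → 5
  π[v](S) → 5
  σ[v='r'](π[v](S)) → 1

== RESULT ==
v
r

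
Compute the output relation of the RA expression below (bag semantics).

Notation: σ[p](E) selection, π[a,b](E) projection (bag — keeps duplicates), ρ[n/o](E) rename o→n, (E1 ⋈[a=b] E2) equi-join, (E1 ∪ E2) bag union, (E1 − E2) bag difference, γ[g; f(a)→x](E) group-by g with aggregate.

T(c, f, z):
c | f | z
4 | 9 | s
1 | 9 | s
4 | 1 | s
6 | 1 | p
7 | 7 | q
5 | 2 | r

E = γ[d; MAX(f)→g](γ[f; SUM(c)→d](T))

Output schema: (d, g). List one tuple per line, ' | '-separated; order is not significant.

Stepwise |·|:
  T → 6
  γ[f; SUM(c)→d](T) → 4
  γ[d; MAX(f)→g](γ[f; SUM(c)→d](T)) → 3

== RESULT ==
d | g
5 | 9
7 | 7
10 | 1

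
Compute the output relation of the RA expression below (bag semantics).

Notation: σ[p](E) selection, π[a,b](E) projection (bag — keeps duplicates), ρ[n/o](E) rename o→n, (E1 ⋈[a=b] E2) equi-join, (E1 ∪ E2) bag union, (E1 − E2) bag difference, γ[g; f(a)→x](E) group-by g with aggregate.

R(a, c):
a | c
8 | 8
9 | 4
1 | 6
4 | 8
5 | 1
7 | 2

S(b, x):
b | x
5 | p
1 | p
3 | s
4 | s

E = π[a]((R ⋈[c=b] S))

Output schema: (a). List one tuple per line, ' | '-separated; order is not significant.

Per-node cardinality:
  R → 6
  S → 4
  (R ⋈[c=b] S) → 2
  π[a]((R ⋈[c=b] S)) → 2

== RESULT ==
a
5
9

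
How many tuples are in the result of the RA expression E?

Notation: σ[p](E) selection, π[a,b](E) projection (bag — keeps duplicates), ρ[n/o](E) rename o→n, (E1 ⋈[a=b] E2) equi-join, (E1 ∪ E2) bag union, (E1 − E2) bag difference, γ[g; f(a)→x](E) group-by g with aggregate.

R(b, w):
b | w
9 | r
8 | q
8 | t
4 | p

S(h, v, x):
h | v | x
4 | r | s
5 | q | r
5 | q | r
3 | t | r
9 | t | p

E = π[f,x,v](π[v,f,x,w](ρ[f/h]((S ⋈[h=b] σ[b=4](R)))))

Stepwise |·|:
  S → 5
  R → 4
  σ[b=4](R) → 1
  (S ⋈[h=b] σ[b=4](R)) → 1
  ρ[f/h]((S ⋈[h=b] σ[b=4](R))) → 1
  π[v,f,x,w](ρ[f/h]((S ⋈[h=b] σ[b=4](R)))) → 1
  π[f,x,v](π[v,f,x,w](ρ[f/h]((S ⋈[h=b] σ[b=4](R))))) → 1

|E| = 1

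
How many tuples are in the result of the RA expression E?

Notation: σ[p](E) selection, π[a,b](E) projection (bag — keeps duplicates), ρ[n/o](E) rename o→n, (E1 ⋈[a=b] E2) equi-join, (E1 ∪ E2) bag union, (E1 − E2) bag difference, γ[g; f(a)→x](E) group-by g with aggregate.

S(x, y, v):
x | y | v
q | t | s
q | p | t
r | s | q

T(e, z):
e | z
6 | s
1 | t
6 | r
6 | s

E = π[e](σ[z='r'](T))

Subexpression sizes:
  T → 4
  σ[z='r'](T) → 1
  π[e](σ[z='r'](T)) → 1

|E| = 1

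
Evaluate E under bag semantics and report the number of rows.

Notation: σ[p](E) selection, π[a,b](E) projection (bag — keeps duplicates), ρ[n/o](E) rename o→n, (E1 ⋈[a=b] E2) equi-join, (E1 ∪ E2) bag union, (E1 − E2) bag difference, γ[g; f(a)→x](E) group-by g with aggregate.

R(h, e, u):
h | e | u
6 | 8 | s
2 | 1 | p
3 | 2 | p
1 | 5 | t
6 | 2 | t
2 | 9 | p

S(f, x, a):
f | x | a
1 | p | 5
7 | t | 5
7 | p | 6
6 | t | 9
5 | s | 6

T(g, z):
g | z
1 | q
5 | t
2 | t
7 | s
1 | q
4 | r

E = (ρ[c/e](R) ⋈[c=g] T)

Row counts bottom-up:
  R → 6
  ρ[c/e](R) → 6
  T → 6
  (ρ[c/e](R) ⋈[c=g] T) → 5

|E| = 5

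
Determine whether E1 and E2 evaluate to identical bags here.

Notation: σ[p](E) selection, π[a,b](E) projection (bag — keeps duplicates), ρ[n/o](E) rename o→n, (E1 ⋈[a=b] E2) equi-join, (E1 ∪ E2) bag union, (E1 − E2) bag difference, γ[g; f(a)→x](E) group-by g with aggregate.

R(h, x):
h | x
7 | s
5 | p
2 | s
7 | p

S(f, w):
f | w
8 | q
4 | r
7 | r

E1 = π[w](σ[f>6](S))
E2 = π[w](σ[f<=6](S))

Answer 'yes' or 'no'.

E1 row counts bottom-up:
  S → 3
  σ[f>6](S) → 2
  π[w](σ[f>6](S)) → 2
E2 row counts bottom-up:
  S → 3
  σ[f<=6](S) → 1
  π[w](σ[f<=6](S)) → 1

E1 result:
w
q
r
E2 result:
w
r
Witness: ('q',) appears 1× in E1 but 0× in E2.

no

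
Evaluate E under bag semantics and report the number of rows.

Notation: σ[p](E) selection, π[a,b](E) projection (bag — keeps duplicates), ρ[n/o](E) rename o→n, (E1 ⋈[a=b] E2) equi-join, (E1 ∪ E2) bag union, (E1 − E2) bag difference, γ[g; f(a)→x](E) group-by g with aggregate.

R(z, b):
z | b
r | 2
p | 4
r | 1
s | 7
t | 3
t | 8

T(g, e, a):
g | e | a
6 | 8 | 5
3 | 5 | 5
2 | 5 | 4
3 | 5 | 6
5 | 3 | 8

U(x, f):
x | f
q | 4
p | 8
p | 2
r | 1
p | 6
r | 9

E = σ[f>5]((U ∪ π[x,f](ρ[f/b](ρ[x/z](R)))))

Per-node cardinality:
  U → 6
  R → 6
  ρ[x/z](R) → 6
  ρ[f/b](ρ[x/z](R)) → 6
  π[x,f](ρ[f/b](ρ[x/z](R))) → 6
  (U ∪ π[x,f](ρ[f/b](ρ[x/z](R)))) → 12
  σ[f>5]((U ∪ π[x,f](ρ[f/b](ρ[x/z](R))))) → 5

|E| = 5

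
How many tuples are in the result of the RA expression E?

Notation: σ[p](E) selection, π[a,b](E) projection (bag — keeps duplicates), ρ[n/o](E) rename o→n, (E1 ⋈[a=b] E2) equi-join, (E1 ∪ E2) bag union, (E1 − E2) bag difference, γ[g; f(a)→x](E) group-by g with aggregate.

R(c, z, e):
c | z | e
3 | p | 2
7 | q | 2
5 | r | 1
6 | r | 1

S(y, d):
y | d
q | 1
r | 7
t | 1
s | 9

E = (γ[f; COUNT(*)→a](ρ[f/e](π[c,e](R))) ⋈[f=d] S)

Stepwise |·|:
  R → 4
  π[c,e](R) → 4
  ρ[f/e](π[c,e](R)) → 4
  γ[f; COUNT(*)→a](ρ[f/e](π[c,e](R))) → 2
  S → 4
  (γ[f; COUNT(*)→a](ρ[f/e](π[c,e](R))) ⋈[f=d] S) → 2

|E| = 2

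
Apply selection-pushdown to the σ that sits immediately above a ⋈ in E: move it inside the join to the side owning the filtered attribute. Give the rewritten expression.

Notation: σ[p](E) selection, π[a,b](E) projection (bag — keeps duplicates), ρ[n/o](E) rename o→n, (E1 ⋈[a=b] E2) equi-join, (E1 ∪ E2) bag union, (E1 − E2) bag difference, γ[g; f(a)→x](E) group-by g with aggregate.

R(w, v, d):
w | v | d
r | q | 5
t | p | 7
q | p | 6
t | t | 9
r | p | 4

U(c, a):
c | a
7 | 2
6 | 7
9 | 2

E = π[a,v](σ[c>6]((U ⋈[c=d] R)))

σ filters on c, owned by the left side.
E' = π[a,v]((σ[c>6](U) ⋈[c=d] R))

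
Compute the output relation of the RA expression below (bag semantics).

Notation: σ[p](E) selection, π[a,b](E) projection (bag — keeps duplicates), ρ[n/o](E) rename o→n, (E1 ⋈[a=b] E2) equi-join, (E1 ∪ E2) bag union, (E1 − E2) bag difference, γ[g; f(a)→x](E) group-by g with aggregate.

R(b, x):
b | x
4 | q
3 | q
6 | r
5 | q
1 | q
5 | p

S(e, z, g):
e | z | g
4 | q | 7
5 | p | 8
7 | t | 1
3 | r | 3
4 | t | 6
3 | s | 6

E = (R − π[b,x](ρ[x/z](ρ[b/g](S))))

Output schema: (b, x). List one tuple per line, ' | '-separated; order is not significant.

Stepwise |·|:
  R → 6
  S → 6
  ρ[b/g](S) → 6
  ρ[x/z](ρ[b/g](S)) → 6
  π[b,x](ρ[x/z](ρ[b/g](S))) → 6
  (R − π[b,x](ρ[x/z](ρ[b/g](S)))) → 6

== RESULT ==
b | x
1 | q
3 | q
4 | q
5 | p
5 | q
6 | r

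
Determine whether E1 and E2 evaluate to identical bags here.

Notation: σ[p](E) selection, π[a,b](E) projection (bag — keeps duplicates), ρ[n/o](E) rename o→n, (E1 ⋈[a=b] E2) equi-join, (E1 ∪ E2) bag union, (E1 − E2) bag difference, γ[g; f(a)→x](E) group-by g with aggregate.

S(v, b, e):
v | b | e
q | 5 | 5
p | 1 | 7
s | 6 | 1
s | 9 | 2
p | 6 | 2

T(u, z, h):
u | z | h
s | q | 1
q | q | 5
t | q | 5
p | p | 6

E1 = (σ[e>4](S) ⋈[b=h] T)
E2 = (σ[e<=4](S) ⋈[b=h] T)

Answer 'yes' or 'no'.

E1 per-node cardinality:
  S → 5
  σ[e>4](S) → 2
  T → 4
  (σ[e>4](S) ⋈[b=h] T) → 3
E2 per-node cardinality:
  S → 5
  σ[e<=4](S) → 3
  T → 4
  (σ[e<=4](S) ⋈[b=h] T) → 2

E1 result:
v | b | e | u | z | h
p | 1 | 7 | s | q | 1
q | 5 | 5 | q | q | 5
q | 5 | 5 | t | q | 5
E2 result:
v | b | e | u | z | h
p | 6 | 2 | p | p | 6
s | 6 | 1 | p | p | 6
Witness: ('p', 6, 2, 'p', 'p', 6) appears 0× in E1 but 1× in E2.

no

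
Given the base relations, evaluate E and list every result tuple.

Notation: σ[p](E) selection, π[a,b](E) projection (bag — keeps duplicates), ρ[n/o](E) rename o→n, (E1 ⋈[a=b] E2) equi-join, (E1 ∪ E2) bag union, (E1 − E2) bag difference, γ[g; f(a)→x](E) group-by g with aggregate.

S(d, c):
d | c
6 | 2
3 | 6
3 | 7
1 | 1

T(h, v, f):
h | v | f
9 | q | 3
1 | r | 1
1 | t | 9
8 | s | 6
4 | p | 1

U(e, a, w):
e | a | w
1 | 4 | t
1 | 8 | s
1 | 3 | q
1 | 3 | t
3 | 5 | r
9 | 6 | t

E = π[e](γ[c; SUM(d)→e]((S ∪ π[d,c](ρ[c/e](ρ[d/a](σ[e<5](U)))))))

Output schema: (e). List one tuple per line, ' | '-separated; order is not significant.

Per-node cardinality:
  S → 4
  U → 6
  σ[e<5](U) → 5
  ρ[d/a](σ[e<5](U)) → 5
  ρ[c/e](ρ[d/a](σ[e<5](U))) → 5
  π[d,c](ρ[c/e](ρ[d/a](σ[e<5](U)))) → 5
  (S ∪ π[d,c](ρ[c/e](ρ[d/a](σ[e<5](U))))) → 9
  γ[c; SUM(d)→e]((S ∪ π[d,c](ρ[c/e](ρ[d/a](σ[e<5](U)))))) → 5
  π[e](γ[c; SUM(d)→e]((S ∪ π[d,c](ρ[c/e](ρ[d/a](σ[e<5](U))))))) → 5

== RESULT ==
e
3
3
5
6
19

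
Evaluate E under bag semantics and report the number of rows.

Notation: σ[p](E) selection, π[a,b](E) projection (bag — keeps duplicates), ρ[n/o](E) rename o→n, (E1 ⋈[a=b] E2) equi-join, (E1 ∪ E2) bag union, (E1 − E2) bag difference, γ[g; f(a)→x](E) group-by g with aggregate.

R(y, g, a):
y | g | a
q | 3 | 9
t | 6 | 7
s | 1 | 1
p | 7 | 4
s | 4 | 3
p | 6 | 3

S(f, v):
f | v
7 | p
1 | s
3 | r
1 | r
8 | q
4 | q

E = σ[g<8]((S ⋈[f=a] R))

Subexpression sizes:
  S → 6
  R → 6
  (S ⋈[f=a] R) → 6
  σ[g<8]((S ⋈[f=a] R)) → 6

|E| = 6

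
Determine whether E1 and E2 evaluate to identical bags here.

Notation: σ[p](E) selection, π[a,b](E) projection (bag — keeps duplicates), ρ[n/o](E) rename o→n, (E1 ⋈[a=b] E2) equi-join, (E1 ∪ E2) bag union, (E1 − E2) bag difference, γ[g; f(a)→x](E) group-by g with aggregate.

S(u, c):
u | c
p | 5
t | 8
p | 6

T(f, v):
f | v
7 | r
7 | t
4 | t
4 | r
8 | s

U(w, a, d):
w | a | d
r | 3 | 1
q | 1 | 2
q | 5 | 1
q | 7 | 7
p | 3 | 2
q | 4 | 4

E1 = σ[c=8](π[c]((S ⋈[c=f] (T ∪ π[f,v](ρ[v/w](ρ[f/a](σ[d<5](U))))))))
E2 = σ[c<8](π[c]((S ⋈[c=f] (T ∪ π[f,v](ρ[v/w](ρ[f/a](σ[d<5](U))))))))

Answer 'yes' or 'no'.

E1 per-node cardinality:
  S → 3
  T → 5
  U → 6
  σ[d<5](U) → 5
  ρ[f/a](σ[d<5](U)) → 5
  ρ[v/w](ρ[f/a](σ[d<5](U))) → 5
  π[f,v](ρ[v/w](ρ[f/a](σ[d<5](U)))) → 5
  (T ∪ π[f,v](ρ[v/w](ρ[f/a](σ[d<5](U))))) → 10
  (S ⋈[c=f] (T ∪ π[f,v](ρ[v/w](ρ[f/a](σ[d<5](U)))))) → 2
  π[c]((S ⋈[c=f] (T ∪ π[f,v](ρ[v/w](ρ[f/a](σ[d<5](U))))))) → 2
  σ[c=8](π[c]((S ⋈[c=f] (T ∪ π[f,v](ρ[v/w](ρ[f/a](σ[d<5](U)))))))) → 1
E2 per-node cardinality:
  S → 3
  T → 5
  U → 6
  σ[d<5](U) → 5
  ρ[f/a](σ[d<5](U)) → 5
  ρ[v/w](ρ[f/a](σ[d<5](U))) → 5
  π[f,v](ρ[v/w](ρ[f/a](σ[d<5](U)))) → 5
  (T ∪ π[f,v](ρ[v/w](ρ[f/a](σ[d<5](U))))) → 10
  (S ⋈[c=f] (T ∪ π[f,v](ρ[v/w](ρ[f/a](σ[d<5](U)))))) → 2
  π[c]((S ⋈[c=f] (T ∪ π[f,v](ρ[v/w](ρ[f/a](σ[d<5](U))))))) → 2
  σ[c<8](π[c]((S ⋈[c=f] (T ∪ π[f,v](ρ[v/w](ρ[f/a](σ[d<5](U)))))))) → 1

E1 result:
c
8
E2 result:
c
5
Witness: (8,) appears 1× in E1 but 0× in E2.

no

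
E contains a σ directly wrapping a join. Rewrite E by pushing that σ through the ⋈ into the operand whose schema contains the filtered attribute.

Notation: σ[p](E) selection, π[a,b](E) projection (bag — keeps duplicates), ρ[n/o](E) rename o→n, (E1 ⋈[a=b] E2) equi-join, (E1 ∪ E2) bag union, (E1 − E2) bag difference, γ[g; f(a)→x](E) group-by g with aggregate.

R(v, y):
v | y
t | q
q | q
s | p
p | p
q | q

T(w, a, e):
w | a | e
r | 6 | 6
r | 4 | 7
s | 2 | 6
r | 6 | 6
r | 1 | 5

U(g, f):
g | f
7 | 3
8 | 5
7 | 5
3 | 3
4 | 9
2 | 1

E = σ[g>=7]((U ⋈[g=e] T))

σ filters on g, owned by the left side.
E' = (σ[g>=7](U) ⋈[g=e] T)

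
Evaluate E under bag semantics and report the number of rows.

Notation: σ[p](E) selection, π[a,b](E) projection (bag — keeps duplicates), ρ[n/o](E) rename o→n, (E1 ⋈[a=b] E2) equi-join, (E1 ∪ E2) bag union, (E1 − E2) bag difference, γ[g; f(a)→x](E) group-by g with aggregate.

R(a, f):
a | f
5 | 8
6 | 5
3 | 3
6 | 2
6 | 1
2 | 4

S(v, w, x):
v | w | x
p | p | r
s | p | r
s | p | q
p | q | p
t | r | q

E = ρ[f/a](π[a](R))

Row counts bottom-up:
  R → 6
  π[a](R) → 6
  ρ[f/a](π[a](R)) → 6

|E| = 6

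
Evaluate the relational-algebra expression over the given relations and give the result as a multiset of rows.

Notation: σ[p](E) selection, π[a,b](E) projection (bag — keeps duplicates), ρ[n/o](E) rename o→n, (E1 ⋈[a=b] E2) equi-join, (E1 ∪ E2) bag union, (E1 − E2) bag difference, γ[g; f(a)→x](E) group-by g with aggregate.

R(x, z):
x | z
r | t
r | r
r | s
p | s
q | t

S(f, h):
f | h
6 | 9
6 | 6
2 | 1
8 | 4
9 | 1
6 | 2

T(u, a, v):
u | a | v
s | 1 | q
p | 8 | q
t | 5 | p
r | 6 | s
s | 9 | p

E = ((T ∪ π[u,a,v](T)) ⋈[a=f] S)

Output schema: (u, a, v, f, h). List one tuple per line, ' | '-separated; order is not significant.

Stepwise |·|:
  T → 5
  T → 5
  π[u,a,v](T) → 5
  (T ∪ π[u,a,v](T)) → 10
  S → 6
  ((T ∪ π[u,a,v](T)) ⋈[a=f] S) → 10

== RESULT ==
u | a | v | f | h
p | 8 | q | 8 | 4
p | 8 | q | 8 | 4
r | 6 | s | 6 | 2
r | 6 | s | 6 | 2
r | 6 | s | 6 | 6
r | 6 | s | 6 | 6
r | 6 | s | 6 | 9
r | 6 | s | 6 | 9
s | 9 | p | 9 | 1
s | 9 | p | 9 | 1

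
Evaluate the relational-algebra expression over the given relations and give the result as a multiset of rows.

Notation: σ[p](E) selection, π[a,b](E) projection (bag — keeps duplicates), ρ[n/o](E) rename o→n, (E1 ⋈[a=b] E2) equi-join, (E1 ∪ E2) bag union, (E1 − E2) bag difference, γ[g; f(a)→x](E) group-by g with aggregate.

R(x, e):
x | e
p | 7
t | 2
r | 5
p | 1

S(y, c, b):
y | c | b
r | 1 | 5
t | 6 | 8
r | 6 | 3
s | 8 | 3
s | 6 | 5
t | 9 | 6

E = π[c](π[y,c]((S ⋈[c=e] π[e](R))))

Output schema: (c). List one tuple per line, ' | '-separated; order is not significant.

Row counts bottom-up:
  S → 6
  R → 4
  π[e](R) → 4
  (S ⋈[c=e] π[e](R)) → 1
  π[y,c]((S ⋈[c=e] π[e](R))) → 1
  π[c](π[y,c]((S ⋈[c=e] π[e](R)))) → 1

== RESULT ==
c
1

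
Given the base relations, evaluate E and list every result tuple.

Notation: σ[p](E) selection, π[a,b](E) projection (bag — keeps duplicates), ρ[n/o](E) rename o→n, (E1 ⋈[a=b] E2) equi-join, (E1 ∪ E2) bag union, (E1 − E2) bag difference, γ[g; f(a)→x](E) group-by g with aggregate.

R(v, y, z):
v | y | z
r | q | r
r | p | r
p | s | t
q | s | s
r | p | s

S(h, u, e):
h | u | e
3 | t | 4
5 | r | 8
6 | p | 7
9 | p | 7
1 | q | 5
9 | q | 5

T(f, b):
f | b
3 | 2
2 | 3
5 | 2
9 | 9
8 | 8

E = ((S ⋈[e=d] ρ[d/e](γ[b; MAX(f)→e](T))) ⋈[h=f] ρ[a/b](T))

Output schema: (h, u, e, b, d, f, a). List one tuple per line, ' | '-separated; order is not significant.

Stepwise |·|:
  S → 6
  T → 5
  γ[b; MAX(f)→e](T) → 4
  ρ[d/e](γ[b; MAX(f)→e](T)) → 4
  (S ⋈[e=d] ρ[d/e](γ[b; MAX(f)→e](T))) → 3
  T → 5
  ρ[a/b](T) → 5
  ((S ⋈[e=d] ρ[d/e](γ[b; MAX(f)→e](T))) ⋈[h=f] ρ[a/b](T)) → 2

== RESULT ==
h | u | e | b | d | f | a
5 | r | 8 | 8 | 8 | 5 | 2
9 | q | 5 | 2 | 5 | 9 | 9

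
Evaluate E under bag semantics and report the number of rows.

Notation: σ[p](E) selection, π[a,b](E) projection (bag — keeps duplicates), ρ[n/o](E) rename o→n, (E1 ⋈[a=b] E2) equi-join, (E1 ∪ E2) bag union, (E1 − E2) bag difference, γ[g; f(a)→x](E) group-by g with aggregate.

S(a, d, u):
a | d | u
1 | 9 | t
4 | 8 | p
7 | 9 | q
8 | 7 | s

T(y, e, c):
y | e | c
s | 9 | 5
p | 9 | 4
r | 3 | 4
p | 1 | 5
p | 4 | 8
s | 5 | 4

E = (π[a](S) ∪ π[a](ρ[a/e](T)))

Row counts bottom-up:
  S → 4
  π[a](S) → 4
  T → 6
  ρ[a/e](T) → 6
  π[a](ρ[a/e](T)) → 6
  (π[a](S) ∪ π[a](ρ[a/e](T))) → 10

|E| = 10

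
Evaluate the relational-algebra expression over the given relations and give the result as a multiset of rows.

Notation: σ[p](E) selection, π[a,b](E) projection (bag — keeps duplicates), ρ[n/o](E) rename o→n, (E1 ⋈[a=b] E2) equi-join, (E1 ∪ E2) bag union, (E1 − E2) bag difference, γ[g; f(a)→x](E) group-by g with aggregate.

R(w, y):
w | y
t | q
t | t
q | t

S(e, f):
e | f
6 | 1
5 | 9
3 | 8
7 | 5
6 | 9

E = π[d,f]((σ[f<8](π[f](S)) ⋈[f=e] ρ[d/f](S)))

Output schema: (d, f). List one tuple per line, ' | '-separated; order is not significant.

Row counts bottom-up:
  S → 5
  π[f](S) → 5
  σ[f<8](π[f](S)) → 2
  S → 5
  ρ[d/f](S) → 5
  (σ[f<8](π[f](S)) ⋈[f=e] ρ[d/f](S)) → 1
  π[d,f]((σ[f<8](π[f](S)) ⋈[f=e] ρ[d/f](S))) → 1

== RESULT ==
d | f
9 | 5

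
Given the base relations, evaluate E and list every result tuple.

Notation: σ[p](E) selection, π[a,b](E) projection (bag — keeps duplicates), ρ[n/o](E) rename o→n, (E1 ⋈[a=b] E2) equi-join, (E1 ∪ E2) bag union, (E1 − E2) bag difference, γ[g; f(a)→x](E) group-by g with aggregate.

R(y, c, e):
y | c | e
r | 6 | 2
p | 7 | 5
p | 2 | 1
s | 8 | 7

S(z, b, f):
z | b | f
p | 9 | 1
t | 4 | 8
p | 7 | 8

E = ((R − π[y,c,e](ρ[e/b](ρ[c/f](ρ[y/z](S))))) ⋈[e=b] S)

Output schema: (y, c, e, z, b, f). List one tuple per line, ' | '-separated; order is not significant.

Per-node cardinality:
  R → 4
  S → 3
  ρ[y/z](S) → 3
  ρ[c/f](ρ[y/z](S)) → 3
  ρ[e/b](ρ[c/f](ρ[y/z](S))) → 3
  π[y,c,e](ρ[e/b](ρ[c/f](ρ[y/z](S)))) → 3
  (R − π[y,c,e](ρ[e/b](ρ[c/f](ρ[y/z](S))))) → 4
  S → 3
  ((R − π[y,c,e](ρ[e/b](ρ[c/f](ρ[y/z](S))))) ⋈[e=b] S) → 1

== RESULT ==
y | c | e | z | b | f
s | 8 | 7 | p | 7 | 8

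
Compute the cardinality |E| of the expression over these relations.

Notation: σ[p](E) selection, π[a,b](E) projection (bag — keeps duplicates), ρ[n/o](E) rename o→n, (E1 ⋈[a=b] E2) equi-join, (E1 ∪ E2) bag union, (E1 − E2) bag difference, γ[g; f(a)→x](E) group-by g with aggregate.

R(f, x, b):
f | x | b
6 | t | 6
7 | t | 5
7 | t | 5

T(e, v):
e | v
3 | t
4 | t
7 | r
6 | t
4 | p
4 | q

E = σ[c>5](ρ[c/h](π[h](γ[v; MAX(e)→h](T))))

Per-node cardinality:
  T → 6
  γ[v; MAX(e)→h](T) → 4
  π[h](γ[v; MAX(e)→h](T)) → 4
  ρ[c/h](π[h](γ[v; MAX(e)→h](T))) → 4
  σ[c>5](ρ[c/h](π[h](γ[v; MAX(e)→h](T)))) → 2

|E| = 2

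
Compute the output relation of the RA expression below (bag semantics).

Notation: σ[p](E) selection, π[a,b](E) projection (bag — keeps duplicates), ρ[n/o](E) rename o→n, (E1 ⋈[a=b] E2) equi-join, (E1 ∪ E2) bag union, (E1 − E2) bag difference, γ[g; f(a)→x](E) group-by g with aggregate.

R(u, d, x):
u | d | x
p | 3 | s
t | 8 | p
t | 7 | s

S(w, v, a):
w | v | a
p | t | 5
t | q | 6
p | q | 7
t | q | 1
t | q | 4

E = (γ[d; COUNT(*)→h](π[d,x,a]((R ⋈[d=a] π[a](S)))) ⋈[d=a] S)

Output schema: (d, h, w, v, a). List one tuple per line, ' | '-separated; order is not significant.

Stepwise |·|:
  R → 3
  S → 5
  π[a](S) → 5
  (R ⋈[d=a] π[a](S)) → 1
  π[d,x,a]((R ⋈[d=a] π[a](S))) → 1
  γ[d; COUNT(*)→h](π[d,x,a]((R ⋈[d=a] π[a](S)))) → 1
  S → 5
  (γ[d; COUNT(*)→h](π[d,x,a]((R ⋈[d=a] π[a](S)))) ⋈[d=a] S) → 1

== RESULT ==
d | h | w | v | a
7 | 1 | p | q | 7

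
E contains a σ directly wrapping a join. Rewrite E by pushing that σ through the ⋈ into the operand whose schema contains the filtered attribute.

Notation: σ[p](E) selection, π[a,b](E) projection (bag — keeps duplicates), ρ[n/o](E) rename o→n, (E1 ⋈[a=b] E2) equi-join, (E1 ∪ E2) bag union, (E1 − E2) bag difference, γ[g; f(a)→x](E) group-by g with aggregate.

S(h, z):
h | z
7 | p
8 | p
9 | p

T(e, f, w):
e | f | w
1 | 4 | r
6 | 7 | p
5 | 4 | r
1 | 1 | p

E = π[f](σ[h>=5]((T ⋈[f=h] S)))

σ filters on h, owned by the right side.
E' = π[f]((T ⋈[f=h] σ[h>=5](S)))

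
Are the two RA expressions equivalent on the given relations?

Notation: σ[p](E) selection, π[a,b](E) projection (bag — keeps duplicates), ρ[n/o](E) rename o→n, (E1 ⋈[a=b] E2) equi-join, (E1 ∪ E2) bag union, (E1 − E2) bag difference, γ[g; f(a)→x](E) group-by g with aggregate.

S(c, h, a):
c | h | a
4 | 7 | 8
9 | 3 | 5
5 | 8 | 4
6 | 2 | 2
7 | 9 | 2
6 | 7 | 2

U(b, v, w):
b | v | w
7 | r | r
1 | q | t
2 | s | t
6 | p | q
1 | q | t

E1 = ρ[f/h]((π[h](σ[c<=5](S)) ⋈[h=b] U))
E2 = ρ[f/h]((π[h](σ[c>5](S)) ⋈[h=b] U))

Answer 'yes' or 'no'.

E1 per-node cardinality:
  S → 6
  σ[c<=5](S) → 2
  π[h](σ[c<=5](S)) → 2
  U → 5
  (π[h](σ[c<=5](S)) ⋈[h=b] U) → 1
  ρ[f/h]((π[h](σ[c<=5](S)) ⋈[h=b] U)) → 1
E2 per-node cardinality:
  S → 6
  σ[c>5](S) → 4
  π[h](σ[c>5](S)) → 4
  U → 5
  (π[h](σ[c>5](S)) ⋈[h=b] U) → 2
  ρ[f/h]((π[h](σ[c>5](S)) ⋈[h=b] U)) → 2

E1 result:
f | b | v | w
7 | 7 | r | r
E2 result:
f | b | v | w
2 | 2 | s | t
7 | 7 | r | r
Witness: (2, 2, 's', 't') appears 0× in E1 but 1× in E2.

no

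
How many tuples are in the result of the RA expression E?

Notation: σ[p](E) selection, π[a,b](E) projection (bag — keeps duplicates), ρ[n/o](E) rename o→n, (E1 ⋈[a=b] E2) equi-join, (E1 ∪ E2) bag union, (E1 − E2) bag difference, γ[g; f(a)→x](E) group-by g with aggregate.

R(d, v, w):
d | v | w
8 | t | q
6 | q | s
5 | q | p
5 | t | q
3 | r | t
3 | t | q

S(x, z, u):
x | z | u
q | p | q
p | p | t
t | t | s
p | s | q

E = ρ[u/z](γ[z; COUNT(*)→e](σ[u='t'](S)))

Subexpression sizes:
  S → 4
  σ[u='t'](S) → 1
  γ[z; COUNT(*)→e](σ[u='t'](S)) → 1
  ρ[u/z](γ[z; COUNT(*)→e](σ[u='t'](S))) → 1

|E| = 1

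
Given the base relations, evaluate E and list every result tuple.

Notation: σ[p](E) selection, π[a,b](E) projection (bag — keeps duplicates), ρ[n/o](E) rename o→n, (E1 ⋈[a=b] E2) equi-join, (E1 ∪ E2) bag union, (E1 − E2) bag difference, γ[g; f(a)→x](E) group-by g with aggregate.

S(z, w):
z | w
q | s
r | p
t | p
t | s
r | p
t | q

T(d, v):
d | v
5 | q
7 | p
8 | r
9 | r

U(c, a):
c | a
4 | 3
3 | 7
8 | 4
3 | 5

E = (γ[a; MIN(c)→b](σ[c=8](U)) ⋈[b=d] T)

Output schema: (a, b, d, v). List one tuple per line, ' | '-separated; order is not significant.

Per-node cardinality:
  U → 4
  σ[c=8](U) → 1
  γ[a; MIN(c)→b](σ[c=8](U)) → 1
  T → 4
  (γ[a; MIN(c)→b](σ[c=8](U)) ⋈[b=d] T) → 1

== RESULT ==
a | b | d | v
4 | 8 | 8 | r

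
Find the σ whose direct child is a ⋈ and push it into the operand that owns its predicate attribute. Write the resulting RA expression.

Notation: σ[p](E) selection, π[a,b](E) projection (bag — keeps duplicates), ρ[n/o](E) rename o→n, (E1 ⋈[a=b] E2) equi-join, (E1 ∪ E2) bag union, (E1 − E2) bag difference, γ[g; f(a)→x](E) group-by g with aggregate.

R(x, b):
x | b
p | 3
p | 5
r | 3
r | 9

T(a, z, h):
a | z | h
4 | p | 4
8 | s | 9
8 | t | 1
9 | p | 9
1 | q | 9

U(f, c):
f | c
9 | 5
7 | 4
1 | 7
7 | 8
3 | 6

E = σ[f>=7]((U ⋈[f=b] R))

σ filters on f, owned by the left side.
E' = (σ[f>=7](U) ⋈[f=b] R)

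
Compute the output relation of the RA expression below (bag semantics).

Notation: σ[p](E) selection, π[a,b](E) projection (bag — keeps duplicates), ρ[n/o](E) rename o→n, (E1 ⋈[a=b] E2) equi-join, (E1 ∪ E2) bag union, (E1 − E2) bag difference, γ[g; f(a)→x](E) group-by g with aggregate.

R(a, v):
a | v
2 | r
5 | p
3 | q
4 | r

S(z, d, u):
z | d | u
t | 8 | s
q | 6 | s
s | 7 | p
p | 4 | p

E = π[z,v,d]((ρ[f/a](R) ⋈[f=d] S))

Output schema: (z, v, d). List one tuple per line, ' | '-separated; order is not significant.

Subexpression sizes:
  R → 4
  ρ[f/a](R) → 4
  S → 4
  (ρ[f/a](R) ⋈[f=d] S) → 1
  π[z,v,d]((ρ[f/a](R) ⋈[f=d] S)) → 1

== RESULT ==
z | v | d
p | r | 4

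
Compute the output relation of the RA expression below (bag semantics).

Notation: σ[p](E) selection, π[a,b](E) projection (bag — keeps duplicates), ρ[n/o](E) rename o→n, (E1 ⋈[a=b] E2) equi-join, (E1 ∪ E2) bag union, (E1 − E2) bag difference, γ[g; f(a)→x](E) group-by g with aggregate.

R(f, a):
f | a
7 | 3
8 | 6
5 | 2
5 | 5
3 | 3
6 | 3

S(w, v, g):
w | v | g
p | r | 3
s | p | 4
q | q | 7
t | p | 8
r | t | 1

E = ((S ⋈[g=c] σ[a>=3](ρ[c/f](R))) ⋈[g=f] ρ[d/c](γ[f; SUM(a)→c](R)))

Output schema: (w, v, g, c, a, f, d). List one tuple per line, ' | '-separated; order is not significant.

Row counts bottom-up:
  S → 5
  R → 6
  ρ[c/f](R) → 6
  σ[a>=3](ρ[c/f](R)) → 5
  (S ⋈[g=c] σ[a>=3](ρ[c/f](R))) → 3
  R → 6
  γ[f; SUM(a)→c](R) → 5
  ρ[d/c](γ[f; SUM(a)→c](R)) → 5
  ((S ⋈[g=c] σ[a>=3](ρ[c/f](R))) ⋈[g=f] ρ[d/c](γ[f; SUM(a)→c](R))) → 3

== RESULT ==
w | v | g | c | a | f | d
p | r | 3 | 3 | 3 | 3 | 3
q | q | 7 | 7 | 3 | 7 | 3
t | p | 8 | 8 | 6 | 8 | 6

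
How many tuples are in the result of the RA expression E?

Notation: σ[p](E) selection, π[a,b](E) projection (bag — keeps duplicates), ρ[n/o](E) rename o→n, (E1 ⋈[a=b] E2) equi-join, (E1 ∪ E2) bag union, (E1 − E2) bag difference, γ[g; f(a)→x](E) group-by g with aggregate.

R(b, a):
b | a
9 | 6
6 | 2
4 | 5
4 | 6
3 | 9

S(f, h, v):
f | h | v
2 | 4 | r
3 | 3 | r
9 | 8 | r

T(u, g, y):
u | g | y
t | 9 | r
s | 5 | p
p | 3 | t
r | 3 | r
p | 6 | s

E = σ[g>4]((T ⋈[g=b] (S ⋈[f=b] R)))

Stepwise |·|:
  T → 5
  S → 3
  R → 5
  (S ⋈[f=b] R) → 2
  (T ⋈[g=b] (S ⋈[f=b] R)) → 3
  σ[g>4]((T ⋈[g=b] (S ⋈[f=b] R))) → 1

|E| = 1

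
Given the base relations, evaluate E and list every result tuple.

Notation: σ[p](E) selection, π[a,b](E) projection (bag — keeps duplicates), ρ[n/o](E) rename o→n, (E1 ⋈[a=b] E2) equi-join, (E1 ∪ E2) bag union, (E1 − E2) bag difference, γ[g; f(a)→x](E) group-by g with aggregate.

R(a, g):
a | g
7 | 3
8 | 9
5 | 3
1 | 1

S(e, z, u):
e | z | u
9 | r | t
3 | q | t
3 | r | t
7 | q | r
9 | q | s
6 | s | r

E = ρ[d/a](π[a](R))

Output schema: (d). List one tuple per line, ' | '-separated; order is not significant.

Per-node cardinality:
  R → 4
  π[a](R) → 4
  ρ[d/a](π[a](R)) → 4

== RESULT ==
d
1
5
7
8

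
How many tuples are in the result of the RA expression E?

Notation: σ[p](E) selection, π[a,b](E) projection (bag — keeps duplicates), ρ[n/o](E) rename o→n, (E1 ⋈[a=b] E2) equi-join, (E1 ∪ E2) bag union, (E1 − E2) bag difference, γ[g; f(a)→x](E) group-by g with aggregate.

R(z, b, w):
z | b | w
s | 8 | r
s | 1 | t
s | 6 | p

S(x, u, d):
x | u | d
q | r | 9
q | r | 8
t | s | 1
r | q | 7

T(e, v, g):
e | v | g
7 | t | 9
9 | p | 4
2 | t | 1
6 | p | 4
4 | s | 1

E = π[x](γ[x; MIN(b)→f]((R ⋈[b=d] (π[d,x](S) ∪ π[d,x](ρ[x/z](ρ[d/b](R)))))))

Stepwise |·|:
  R → 3
  S → 4
  π[d,x](S) → 4
  R → 3
  ρ[d/b](R) → 3
  ρ[x/z](ρ[d/b](R)) → 3
  π[d,x](ρ[x/z](ρ[d/b](R))) → 3
  (π[d,x](S) ∪ π[d,x](ρ[x/z](ρ[d/b](R)))) → 7
  (R ⋈[b=d] (π[d,x](S) ∪ π[d,x](ρ[x/z](ρ[d/b](R))))) → 5
  γ[x; MIN(b)→f]((R ⋈[b=d] (π[d,x](S) ∪ π[d,x](ρ[x/z](ρ[d/b](R)))))) → 3
  π[x](γ[x; MIN(b)→f]((R ⋈[b=d] (π[d,x](S) ∪ π[d,x](ρ[x/z](ρ[d/b](R))))))) → 3

|E| = 3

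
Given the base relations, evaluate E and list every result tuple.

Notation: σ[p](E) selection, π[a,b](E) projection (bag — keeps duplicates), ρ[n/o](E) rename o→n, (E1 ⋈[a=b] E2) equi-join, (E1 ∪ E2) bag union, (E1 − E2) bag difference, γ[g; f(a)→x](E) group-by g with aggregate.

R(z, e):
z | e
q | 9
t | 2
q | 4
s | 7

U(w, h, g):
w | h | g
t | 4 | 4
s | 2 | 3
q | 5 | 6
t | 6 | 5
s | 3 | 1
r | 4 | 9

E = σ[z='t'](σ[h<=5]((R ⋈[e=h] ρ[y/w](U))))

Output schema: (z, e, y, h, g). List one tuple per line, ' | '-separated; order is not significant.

Stepwise |·|:
  R → 4
  U → 6
  ρ[y/w](U) → 6
  (R ⋈[e=h] ρ[y/w](U)) → 3
  σ[h<=5]((R ⋈[e=h] ρ[y/w](U))) → 3
  σ[z='t'](σ[h<=5]((R ⋈[e=h] ρ[y/w](U)))) → 1

== RESULT ==
z | e | y | h | g
t | 2 | s | 2 | 3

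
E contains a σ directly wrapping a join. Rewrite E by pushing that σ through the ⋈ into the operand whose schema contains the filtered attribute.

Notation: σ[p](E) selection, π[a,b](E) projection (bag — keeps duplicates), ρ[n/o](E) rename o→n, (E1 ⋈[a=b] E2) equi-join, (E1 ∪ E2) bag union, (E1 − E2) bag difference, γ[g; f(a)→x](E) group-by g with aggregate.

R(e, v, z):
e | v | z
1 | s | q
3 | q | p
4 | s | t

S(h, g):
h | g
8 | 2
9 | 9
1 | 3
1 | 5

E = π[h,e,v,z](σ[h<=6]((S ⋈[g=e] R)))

σ filters on h, owned by the left side.
E' = π[h,e,v,z]((σ[h<=6](S) ⋈[g=e] R))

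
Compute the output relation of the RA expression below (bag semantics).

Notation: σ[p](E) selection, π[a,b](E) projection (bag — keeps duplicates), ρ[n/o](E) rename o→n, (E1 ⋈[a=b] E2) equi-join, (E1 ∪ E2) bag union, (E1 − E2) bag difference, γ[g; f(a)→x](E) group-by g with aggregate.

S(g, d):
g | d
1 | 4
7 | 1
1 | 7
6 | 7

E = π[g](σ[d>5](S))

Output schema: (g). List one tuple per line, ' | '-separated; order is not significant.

Subexpression sizes:
  S → 4
  σ[d>5](S) → 2
  π[g](σ[d>5](S)) → 2

== RESULT ==
g
1
6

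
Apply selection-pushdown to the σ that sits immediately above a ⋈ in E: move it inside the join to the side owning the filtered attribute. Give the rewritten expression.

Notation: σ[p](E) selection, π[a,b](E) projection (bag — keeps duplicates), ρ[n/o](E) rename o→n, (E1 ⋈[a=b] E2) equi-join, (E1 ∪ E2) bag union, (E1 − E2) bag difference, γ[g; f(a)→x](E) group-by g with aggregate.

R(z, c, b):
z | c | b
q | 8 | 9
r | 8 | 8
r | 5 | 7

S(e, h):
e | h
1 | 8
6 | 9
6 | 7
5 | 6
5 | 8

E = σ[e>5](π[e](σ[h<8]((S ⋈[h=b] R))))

σ filters on h, owned by the left side.
E' = σ[e>5](π[e]((σ[h<8](S) ⋈[h=b] R)))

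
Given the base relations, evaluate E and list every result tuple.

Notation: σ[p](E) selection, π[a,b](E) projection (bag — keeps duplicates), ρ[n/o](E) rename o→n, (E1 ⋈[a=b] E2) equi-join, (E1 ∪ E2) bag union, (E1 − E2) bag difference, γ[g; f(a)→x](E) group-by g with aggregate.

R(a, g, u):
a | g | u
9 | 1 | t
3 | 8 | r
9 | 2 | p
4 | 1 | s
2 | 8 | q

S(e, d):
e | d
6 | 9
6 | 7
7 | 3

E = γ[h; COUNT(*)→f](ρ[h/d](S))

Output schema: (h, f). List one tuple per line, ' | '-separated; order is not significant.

Subexpression sizes:
  S → 3
  ρ[h/d](S) → 3
  γ[h; COUNT(*)→f](ρ[h/d](S)) → 3

== RESULT ==
h | f
3 | 1
7 | 1
9 | 1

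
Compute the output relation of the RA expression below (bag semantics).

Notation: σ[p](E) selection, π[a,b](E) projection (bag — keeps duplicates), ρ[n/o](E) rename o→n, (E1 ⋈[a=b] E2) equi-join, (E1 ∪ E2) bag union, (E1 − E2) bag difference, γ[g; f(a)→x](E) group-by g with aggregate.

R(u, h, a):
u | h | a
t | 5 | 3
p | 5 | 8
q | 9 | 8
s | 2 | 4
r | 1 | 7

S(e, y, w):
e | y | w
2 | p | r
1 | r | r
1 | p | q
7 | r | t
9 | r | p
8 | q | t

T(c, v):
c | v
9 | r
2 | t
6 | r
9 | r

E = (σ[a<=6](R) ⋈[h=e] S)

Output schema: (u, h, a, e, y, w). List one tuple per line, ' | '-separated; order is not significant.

Row counts bottom-up:
  R → 5
  σ[a<=6](R) → 2
  S → 6
  (σ[a<=6](R) ⋈[h=e] S) → 1

== RESULT ==
u | h | a | e | y | w
s | 2 | 4 | 2 | p | r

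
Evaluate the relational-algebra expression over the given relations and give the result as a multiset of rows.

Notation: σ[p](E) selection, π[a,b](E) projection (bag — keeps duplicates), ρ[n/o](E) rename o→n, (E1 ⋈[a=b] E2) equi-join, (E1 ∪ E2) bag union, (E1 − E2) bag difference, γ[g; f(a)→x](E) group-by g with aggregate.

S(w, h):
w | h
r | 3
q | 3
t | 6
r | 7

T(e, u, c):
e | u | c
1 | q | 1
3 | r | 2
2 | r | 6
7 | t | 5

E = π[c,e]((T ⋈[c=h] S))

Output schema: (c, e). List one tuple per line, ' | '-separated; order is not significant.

Stepwise |·|:
  T → 4
  S → 4
  (T ⋈[c=h] S) → 1
  π[c,e]((T ⋈[c=h] S)) → 1

== RESULT ==
c | e
6 | 2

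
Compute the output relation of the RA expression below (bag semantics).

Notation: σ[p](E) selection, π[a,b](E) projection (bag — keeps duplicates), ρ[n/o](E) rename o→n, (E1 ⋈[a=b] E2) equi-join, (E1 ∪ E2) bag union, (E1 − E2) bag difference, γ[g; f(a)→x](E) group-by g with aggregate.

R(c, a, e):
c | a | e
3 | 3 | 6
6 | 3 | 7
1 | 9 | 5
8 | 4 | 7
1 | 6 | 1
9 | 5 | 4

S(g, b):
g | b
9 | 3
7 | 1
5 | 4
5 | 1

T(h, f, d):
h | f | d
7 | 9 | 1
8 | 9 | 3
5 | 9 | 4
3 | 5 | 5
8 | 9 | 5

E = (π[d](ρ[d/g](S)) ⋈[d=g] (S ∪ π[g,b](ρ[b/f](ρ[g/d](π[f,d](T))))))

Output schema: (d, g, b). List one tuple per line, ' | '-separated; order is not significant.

Stepwise |·|:
  S → 4
  ρ[d/g](S) → 4
  π[d](ρ[d/g](S)) → 4
  S → 4
  T → 5
  π[f,d](T) → 5
  ρ[g/d](π[f,d](T)) → 5
  ρ[b/f](ρ[g/d](π[f,d](T))) → 5
  π[g,b](ρ[b/f](ρ[g/d](π[f,d](T)))) → 5
  (S ∪ π[g,b](ρ[b/f](ρ[g/d](π[f,d](T))))) → 9
  (π[d](ρ[d/g](S)) ⋈[d=g] (S ∪ π[g,b](ρ[b/f](ρ[g/d](π[f,d](T)))))) → 10

== RESULT ==
d | g | b
5 | 5 | 1
5 | 5 | 1
5 | 5 | 4
5 | 5 | 4
5 | 5 | 5
5 | 5 | 5
5 | 5 | 9
5 | 5 | 9
7 | 7 | 1
9 | 9 | 3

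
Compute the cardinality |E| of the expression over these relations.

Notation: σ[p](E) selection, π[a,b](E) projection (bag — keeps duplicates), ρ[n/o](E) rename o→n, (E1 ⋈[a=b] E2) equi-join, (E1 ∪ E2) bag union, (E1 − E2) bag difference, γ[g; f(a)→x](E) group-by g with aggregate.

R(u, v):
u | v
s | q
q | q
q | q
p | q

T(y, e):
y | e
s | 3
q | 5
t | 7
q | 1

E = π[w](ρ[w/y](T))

Stepwise |·|:
  T → 4
  ρ[w/y](T) → 4
  π[w](ρ[w/y](T)) → 4

|E| = 4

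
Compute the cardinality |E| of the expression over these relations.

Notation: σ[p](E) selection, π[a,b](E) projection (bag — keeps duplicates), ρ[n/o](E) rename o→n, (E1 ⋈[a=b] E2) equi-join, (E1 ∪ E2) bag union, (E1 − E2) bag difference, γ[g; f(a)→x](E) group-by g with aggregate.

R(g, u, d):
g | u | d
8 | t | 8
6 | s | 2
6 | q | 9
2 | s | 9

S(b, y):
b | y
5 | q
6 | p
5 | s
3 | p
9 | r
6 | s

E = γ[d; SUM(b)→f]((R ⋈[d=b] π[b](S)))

Row counts bottom-up:
  R → 4
  S → 6
  π[b](S) → 6
  (R ⋈[d=b] π[b](S)) → 2
  γ[d; SUM(b)→f]((R ⋈[d=b] π[b](S))) → 1

|E| = 1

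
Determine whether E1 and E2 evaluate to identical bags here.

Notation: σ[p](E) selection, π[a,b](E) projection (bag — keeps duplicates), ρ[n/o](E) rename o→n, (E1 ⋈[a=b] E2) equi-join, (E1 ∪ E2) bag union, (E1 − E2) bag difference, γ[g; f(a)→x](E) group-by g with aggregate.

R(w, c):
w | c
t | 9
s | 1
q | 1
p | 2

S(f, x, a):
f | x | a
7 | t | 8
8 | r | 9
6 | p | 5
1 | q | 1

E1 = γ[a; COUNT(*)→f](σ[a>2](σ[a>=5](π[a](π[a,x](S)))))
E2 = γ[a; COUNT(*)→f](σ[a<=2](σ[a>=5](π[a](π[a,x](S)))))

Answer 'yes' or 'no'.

E1 stepwise |·|:
  S → 4
  π[a,x](S) → 4
  π[a](π[a,x](S)) → 4
  σ[a>=5](π[a](π[a,x](S))) → 3
  σ[a>2](σ[a>=5](π[a](π[a,x](S)))) → 3
  γ[a; COUNT(*)→f](σ[a>2](σ[a>=5](π[a](π[a,x](S))))) → 3
E2 stepwise |·|:
  S → 4
  π[a,x](S) → 4
  π[a](π[a,x](S)) → 4
  σ[a>=5](π[a](π[a,x](S))) → 3
  σ[a<=2](σ[a>=5](π[a](π[a,x](S)))) → 0
  γ[a; COUNT(*)→f](σ[a<=2](σ[a>=5](π[a](π[a,x](S))))) → 0

E1 result:
a | f
5 | 1
8 | 1
9 | 1
E2 result:
a | f
(0 rows)
Witness: (9, 1) appears 1× in E1 but 0× in E2.

no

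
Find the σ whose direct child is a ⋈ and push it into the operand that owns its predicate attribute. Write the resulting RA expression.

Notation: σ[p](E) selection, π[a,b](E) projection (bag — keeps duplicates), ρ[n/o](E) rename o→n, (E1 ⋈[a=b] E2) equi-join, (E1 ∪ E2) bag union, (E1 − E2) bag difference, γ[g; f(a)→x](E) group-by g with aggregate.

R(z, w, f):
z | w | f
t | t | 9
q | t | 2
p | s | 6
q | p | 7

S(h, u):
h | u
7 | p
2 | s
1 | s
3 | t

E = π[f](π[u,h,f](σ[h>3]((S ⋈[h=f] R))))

σ filters on h, owned by the left side.
E' = π[f](π[u,h,f]((σ[h>3](S) ⋈[h=f] R)))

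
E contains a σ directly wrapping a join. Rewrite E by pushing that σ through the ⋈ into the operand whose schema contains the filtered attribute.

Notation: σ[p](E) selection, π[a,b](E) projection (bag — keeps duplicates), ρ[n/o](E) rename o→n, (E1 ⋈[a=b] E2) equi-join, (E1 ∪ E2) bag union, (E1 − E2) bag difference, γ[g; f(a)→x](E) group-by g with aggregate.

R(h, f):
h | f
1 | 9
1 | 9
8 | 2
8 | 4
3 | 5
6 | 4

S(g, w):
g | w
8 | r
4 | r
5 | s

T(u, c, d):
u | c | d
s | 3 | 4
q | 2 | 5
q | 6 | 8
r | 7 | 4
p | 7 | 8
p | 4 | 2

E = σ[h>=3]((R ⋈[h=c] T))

σ filters on h, owned by the left side.
E' = (σ[h>=3](R) ⋈[h=c] T)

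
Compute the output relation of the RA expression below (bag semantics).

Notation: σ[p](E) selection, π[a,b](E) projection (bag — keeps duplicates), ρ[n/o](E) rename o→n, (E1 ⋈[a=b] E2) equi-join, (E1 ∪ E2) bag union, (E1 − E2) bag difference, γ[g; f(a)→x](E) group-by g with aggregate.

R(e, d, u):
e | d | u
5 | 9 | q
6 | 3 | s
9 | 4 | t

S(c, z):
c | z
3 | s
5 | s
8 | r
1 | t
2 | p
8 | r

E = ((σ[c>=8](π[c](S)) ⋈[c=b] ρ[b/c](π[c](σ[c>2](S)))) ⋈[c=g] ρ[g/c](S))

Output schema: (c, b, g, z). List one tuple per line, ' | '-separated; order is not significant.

Stepwise |·|:
  S → 6
  π[c](S) → 6
  σ[c>=8](π[c](S)) → 2
  S → 6
  σ[c>2](S) → 4
  π[c](σ[c>2](S)) → 4
  ρ[b/c](π[c](σ[c>2](S))) → 4
  (σ[c>=8](π[c](S)) ⋈[c=b] ρ[b/c](π[c](σ[c>2](S)))) → 4
  S → 6
  ρ[g/c](S) → 6
  ((σ[c>=8](π[c](S)) ⋈[c=b] ρ[b/c](π[c](σ[c>2](S)))) ⋈[c=g] ρ[g/c](S)) → 8

== RESULT ==
c | b | g | z
8 | 8 | 8 | r
8 | 8 | 8 | r
8 | 8 | 8 | r
8 | 8 | 8 | r
8 | 8 | 8 | r
8 | 8 | 8 | r
8 | 8 | 8 | r
8 | 8 | 8 | r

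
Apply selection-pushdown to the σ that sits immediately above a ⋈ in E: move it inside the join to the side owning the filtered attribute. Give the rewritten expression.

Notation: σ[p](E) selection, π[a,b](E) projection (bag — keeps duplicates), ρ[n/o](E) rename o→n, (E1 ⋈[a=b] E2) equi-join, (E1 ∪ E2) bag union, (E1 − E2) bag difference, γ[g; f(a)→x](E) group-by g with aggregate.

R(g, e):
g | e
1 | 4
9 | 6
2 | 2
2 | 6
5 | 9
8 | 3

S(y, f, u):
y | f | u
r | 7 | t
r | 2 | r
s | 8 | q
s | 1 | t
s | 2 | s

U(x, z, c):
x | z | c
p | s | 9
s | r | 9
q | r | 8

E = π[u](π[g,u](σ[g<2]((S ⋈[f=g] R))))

σ filters on g, owned by the right side.
E' = π[u](π[g,u]((S ⋈[f=g] σ[g<2](R))))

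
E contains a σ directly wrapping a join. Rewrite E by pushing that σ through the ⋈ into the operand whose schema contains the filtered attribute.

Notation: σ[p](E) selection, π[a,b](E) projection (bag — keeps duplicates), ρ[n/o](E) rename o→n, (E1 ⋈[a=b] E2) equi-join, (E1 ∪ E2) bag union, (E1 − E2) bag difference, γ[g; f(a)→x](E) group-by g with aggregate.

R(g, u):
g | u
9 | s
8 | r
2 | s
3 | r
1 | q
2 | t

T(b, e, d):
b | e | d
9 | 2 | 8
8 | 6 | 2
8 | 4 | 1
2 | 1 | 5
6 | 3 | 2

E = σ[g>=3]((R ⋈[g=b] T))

σ filters on g, owned by the left side.
E' = (σ[g>=3](R) ⋈[g=b] T)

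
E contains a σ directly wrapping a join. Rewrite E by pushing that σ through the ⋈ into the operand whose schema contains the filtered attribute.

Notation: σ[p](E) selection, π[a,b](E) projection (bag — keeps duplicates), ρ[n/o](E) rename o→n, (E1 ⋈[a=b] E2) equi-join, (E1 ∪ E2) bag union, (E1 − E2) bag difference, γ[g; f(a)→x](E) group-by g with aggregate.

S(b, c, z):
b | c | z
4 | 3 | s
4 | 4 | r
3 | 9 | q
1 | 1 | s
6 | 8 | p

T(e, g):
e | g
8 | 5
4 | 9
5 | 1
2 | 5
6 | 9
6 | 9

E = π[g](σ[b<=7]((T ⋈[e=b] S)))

σ filters on b, owned by the right side.
E' = π[g]((T ⋈[e=b] σ[b<=7](S)))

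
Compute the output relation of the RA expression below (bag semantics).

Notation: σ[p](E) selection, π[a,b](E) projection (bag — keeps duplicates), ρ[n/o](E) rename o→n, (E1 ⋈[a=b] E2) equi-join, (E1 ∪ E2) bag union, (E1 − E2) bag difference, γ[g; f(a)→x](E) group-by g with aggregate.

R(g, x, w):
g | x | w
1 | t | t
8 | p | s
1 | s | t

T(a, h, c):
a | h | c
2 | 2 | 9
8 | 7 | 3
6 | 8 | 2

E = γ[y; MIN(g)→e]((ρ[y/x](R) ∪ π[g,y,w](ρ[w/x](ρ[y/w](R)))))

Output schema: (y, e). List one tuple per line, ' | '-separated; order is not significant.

Per-node cardinality:
  R → 3
  ρ[y/x](R) → 3
  R → 3
  ρ[y/w](R) → 3
  ρ[w/x](ρ[y/w](R)) → 3
  π[g,y,w](ρ[w/x](ρ[y/w](R))) → 3
  (ρ[y/x](R) ∪ π[g,y,w](ρ[w/x](ρ[y/w](R)))) → 6
  γ[y; MIN(g)→e]((ρ[y/x](R) ∪ π[g,y,w](ρ[w/x](ρ[y/w](R))))) → 3

== RESULT ==
y | e
p | 8
s | 1
t | 1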